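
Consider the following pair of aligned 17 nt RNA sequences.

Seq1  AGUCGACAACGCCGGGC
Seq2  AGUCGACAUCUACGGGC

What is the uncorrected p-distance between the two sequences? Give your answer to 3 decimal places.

0.176

Differing sites — 9:A/U; 11:G/U; 12:C/A.
There are 3 differences over 17 sites, so p = 3/17 = 0.176.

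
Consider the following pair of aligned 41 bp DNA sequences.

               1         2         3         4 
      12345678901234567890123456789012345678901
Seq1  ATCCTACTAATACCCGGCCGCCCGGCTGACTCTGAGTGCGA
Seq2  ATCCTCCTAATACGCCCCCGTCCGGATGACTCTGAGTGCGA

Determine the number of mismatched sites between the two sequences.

6

Differing sites — 6:A/C; 14:C/G; 16:G/C; 17:G/C; 21:C/T; 26:C/A.
That gives 6 mismatches out of 41 aligned sites, so the Hamming distance is 6.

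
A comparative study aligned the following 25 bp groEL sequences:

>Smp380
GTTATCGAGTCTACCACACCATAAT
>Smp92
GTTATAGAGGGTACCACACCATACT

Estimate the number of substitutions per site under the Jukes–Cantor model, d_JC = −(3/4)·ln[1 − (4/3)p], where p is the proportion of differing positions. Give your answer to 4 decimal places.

0.1800

Mismatches occur at site 6 (C/A), site 10 (T/G), site 11 (C/G), site 24 (A/C).
p = 4/25 = 0.160000.
d = −0.75 · ln(1 − (4/3)·0.160000) = −0.75 · ln(0.786667) = −0.75 · (-0.239950) = 0.1800.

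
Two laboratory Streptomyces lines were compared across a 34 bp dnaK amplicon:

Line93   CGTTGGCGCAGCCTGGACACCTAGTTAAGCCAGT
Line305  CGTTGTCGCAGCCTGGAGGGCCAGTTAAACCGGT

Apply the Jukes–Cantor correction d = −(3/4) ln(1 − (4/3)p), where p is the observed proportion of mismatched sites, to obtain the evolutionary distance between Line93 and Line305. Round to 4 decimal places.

0.2407

The sequences differ at positions 6 (G/T), 18 (C/G), 19 (A/G), 20 (C/G), 22 (T/C), 29 (G/A), 32 (A/G).
p = 7/34 = 0.205882.
d = −0.75 · ln(1 − (4/3)·0.205882) = −0.75 · ln(0.725491) = −0.75 · (-0.320907) = 0.2407.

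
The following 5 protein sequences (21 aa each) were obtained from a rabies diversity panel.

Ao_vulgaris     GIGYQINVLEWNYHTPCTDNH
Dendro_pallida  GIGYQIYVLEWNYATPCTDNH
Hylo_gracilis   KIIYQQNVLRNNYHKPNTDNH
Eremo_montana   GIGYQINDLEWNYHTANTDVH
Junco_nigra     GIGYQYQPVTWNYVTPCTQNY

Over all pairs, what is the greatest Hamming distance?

13

Pairwise Hamming distances:
  Ao_vulgaris vs Dendro_pallida: 2
  Ao_vulgaris vs Hylo_gracilis: 7
  Ao_vulgaris vs Eremo_montana: 4
  Ao_vulgaris vs Junco_nigra: 8
  Dendro_pallida vs Hylo_gracilis: 9
  Dendro_pallida vs Eremo_montana: 6
  Dendro_pallida vs Junco_nigra: 8
  Hylo_gracilis vs Eremo_montana: 9
  Hylo_gracilis vs Junco_nigra: 13
  Eremo_montana vs Junco_nigra: 11
The largest is 13, between Hylo_gracilis and Junco_nigra.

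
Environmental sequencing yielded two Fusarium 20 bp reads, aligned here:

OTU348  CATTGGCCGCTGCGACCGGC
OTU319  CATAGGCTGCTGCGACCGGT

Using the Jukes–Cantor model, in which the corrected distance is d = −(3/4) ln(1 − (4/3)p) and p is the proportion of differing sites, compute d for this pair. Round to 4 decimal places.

Differing sites — 4:T/A; 8:C/T; 20:C/T.
p = 3/20 = 0.150000.
d = −0.75 · ln(1 − (4/3)·0.150000) = −0.75 · ln(0.800000) = −0.75 · (-0.223144) = 0.1674.

0.1674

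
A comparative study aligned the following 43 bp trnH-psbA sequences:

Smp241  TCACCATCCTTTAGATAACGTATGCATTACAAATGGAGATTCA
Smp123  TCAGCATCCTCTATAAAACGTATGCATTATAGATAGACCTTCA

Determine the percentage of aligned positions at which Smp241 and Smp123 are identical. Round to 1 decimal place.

Mismatches occur at site 4 (C↔G), site 11 (T↔C), site 14 (G↔T), site 16 (T↔A), site 30 (C↔T), site 32 (A↔G), site 35 (G↔A), site 38 (G↔C), site 39 (A↔C).
34 of the 43 sites match, so the percent identity is 34/43 × 100 = 79.1%.

79.1%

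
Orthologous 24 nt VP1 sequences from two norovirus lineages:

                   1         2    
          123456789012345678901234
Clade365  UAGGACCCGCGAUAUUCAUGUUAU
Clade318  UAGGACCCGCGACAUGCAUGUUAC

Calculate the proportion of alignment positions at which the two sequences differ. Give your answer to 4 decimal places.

Differing sites — 13:U/C; 16:U/G; 24:U/C.
There are 3 differences over 24 sites, so p = 3/24 = 0.1250.

0.1250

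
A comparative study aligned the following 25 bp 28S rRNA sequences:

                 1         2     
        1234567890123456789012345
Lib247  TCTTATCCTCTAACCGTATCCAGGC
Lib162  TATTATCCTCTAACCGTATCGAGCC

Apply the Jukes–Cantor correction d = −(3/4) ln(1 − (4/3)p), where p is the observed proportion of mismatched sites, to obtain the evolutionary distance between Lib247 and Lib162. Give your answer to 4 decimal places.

Differing sites — 2:C/A; 21:C/G; 24:G/C.
p = 3/25 = 0.120000.
d = −0.75 · ln(1 − (4/3)·0.120000) = −0.75 · ln(0.840000) = −0.75 · (-0.174353) = 0.1308.

0.1308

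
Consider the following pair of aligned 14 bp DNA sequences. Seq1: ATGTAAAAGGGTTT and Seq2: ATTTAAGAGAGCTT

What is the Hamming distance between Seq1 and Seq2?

The sequences differ at positions 3 (G/T), 7 (A/G), 10 (G/A), 12 (T/C).
That gives 4 mismatches out of 14 aligned sites, so the Hamming distance is 4.

4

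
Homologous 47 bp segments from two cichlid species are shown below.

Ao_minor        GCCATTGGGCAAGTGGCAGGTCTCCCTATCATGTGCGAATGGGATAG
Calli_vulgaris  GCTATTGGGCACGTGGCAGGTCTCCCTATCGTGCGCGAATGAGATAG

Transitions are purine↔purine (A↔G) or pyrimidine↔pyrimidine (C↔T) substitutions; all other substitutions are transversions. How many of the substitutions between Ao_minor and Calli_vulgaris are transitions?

The sequences differ at positions 3 (C/T, transition), 12 (A/C, transversion), 31 (A/G, transition), 34 (T/C, transition), 42 (G/A, transition).
Of the 5 differences, 4 transitions and 1 transversion, so the answer is 4.

4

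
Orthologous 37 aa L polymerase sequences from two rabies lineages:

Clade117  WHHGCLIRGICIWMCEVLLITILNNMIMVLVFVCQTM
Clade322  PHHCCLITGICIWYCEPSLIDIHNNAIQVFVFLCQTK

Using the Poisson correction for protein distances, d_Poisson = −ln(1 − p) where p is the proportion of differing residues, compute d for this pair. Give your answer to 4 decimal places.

Differing sites — 1:W/P; 4:G/C; 8:R/T; 14:M/Y; 17:V/P; 18:L/S; 21:T/D; 23:L/H; 26:M/A; 28:M/Q; 30:L/F; 33:V/L; 37:M/K.
p = 13/37 = 0.351351.
d = −ln(1 − 0.351351) = −ln(0.648649) = 0.4329.

0.4329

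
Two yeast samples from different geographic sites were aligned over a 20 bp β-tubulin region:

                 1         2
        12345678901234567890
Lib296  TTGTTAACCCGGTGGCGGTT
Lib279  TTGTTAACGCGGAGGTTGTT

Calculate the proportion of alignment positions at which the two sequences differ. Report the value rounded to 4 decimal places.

Differing sites — 9:C/G; 13:T/A; 16:C/T; 17:G/T.
There are 4 differences over 20 sites, so p = 4/20 = 0.2000.

0.2000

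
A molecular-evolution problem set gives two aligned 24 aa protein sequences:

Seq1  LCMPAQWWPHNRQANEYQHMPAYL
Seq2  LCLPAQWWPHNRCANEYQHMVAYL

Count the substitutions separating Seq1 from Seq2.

Mismatches occur at site 3 (M↔L), site 13 (Q↔C), site 21 (P↔V).
That gives 3 mismatches out of 24 aligned sites, so the Hamming distance is 3.

3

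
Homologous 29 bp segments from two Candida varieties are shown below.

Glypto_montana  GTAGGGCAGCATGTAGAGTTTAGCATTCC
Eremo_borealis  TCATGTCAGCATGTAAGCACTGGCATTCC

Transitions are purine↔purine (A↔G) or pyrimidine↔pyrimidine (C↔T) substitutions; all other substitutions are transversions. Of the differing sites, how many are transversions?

Differing sites — 1:G/T (Tv); 2:T/C (Ti); 4:G/T (Tv); 6:G/T (Tv); 16:G/A (Ti); 17:A/G (Ti); 18:G/C (Tv); 19:T/A (Tv); 20:T/C (Ti); 22:A/G (Ti).
Of the 10 differences, 5 transitions and 5 transversions, so the answer is 5.

5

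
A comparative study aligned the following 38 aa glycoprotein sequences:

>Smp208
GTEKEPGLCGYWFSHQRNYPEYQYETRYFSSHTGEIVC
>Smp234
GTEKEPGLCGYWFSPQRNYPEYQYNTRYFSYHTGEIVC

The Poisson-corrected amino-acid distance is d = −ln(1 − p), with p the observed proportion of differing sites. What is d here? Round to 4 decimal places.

Mismatches occur at site 15 (H↔P), site 25 (E↔N), site 31 (S↔Y).
p = 3/38 = 0.078947.
d = −ln(1 − 0.078947) = −ln(0.921053) = 0.0822.

0.0822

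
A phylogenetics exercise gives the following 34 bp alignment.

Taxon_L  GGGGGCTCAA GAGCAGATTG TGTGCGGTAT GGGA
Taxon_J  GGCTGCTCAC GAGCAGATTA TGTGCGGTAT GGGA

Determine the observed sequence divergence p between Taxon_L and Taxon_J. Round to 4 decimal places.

Differing sites — 3:G/C; 4:G/T; 10:A/C; 20:G/A.
There are 4 differences over 34 sites, so p = 4/34 = 0.1176.

0.1176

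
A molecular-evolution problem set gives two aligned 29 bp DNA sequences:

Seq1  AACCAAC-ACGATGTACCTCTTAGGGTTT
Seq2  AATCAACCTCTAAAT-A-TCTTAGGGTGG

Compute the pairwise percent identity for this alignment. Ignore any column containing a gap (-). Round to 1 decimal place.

69.2%

Excluding the 3 gap columns leaves 26 comparable sites.
Mismatches occur at site 3 (C→T), site 9 (A→T), site 11 (G→T), site 13 (T→A), site 14 (G→A), site 17 (C→A), site 28 (T→G), site 29 (T→G).
18 of the 26 comparable sites match, so the percent identity is 18/26 × 100 = 69.2%.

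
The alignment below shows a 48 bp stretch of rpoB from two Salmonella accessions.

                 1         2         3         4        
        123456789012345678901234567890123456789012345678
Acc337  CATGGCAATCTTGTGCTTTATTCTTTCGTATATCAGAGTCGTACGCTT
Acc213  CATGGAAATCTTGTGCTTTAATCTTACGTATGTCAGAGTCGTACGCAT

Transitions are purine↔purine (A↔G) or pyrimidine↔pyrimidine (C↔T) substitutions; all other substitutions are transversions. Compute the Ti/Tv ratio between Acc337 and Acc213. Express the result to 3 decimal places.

Differing sites — 6:C/A (Tv); 21:T/A (Tv); 26:T/A (Tv); 32:A/G (Ti); 47:T/A (Tv).
Of the 5 differences, 1 transition and 4 transversions, so Ti/Tv = 1/4 = 0.250.

0.250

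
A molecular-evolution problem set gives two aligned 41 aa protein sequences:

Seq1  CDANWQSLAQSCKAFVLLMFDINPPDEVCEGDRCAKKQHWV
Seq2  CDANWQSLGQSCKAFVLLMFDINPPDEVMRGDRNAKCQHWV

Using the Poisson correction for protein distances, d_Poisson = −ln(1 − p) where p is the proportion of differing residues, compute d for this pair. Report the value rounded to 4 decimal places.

The sequences differ at positions 9 (A/G), 29 (C/M), 30 (E/R), 34 (C/N), 37 (K/C).
p = 5/41 = 0.121951.
d = −ln(1 − 0.121951) = −ln(0.878049) = 0.1301.

0.1301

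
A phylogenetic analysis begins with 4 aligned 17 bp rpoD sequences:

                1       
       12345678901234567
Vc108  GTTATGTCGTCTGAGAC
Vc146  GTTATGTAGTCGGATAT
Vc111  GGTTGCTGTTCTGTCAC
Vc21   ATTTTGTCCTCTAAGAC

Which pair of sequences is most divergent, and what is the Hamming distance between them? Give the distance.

10

Pairwise Hamming distances:
  Vc108 vs Vc146: 4
  Vc108 vs Vc111: 8
  Vc108 vs Vc21: 4
  Vc146 vs Vc111: 10
  Vc146 vs Vc21: 8
  Vc111 vs Vc21: 9
The largest is 10, between Vc146 and Vc111.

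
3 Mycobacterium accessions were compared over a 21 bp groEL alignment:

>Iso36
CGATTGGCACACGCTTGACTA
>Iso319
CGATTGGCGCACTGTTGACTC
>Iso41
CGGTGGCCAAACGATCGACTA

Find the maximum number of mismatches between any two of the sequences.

Pairwise Hamming distances:
  Iso36 vs Iso319: 4
  Iso36 vs Iso41: 6
  Iso319 vs Iso41: 9
The largest is 9, between Iso319 and Iso41.

9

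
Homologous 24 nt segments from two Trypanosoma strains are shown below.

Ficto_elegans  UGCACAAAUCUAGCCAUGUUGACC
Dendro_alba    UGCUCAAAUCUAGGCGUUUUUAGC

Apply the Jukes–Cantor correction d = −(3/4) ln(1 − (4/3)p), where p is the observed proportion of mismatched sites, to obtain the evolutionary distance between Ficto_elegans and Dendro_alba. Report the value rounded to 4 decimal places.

The sequences differ at positions 4 (A/U), 14 (C/G), 16 (A/G), 18 (G/U), 21 (G/U), 23 (C/G).
p = 6/24 = 0.250000.
d = −0.75 · ln(1 − (4/3)·0.250000) = −0.75 · ln(0.666667) = −0.75 · (-0.405465) = 0.3041.

0.3041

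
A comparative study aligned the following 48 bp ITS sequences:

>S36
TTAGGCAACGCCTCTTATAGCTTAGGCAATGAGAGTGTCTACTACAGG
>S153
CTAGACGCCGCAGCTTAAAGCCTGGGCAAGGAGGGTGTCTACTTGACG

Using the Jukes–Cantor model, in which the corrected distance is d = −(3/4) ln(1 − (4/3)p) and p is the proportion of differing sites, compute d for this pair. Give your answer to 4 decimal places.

0.3694

Mismatches occur at site 1 (T↔C), site 5 (G↔A), site 7 (A↔G), site 8 (A↔C), site 12 (C↔A), site 13 (T↔G), site 18 (T↔A), site 22 (T↔C), site 24 (A↔G), site 30 (T↔G), site 34 (A↔G), site 44 (A↔T), site 45 (C↔G), site 47 (G↔C).
p = 14/48 = 0.291667.
d = −0.75 · ln(1 − (4/3)·0.291667) = −0.75 · ln(0.611111) = −0.75 · (-0.492477) = 0.3694.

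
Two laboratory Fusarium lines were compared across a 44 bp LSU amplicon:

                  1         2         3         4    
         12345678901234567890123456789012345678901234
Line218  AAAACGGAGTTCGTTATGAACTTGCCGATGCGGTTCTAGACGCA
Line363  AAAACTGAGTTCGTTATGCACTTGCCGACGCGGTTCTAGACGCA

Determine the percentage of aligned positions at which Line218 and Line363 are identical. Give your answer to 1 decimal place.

93.2%

Mismatches occur at site 6 (G↔T), site 19 (A↔C), site 29 (T↔C).
41 of the 44 sites match, so the percent identity is 41/44 × 100 = 93.2%.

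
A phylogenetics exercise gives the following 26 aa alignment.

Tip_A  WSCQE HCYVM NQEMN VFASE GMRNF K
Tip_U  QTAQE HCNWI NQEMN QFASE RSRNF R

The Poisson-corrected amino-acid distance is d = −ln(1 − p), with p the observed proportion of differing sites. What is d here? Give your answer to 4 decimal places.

0.4855

Differing sites — 1:W/Q; 2:S/T; 3:C/A; 8:Y/N; 9:V/W; 10:M/I; 16:V/Q; 21:G/R; 22:M/S; 26:K/R.
p = 10/26 = 0.384615.
d = −ln(1 − 0.384615) = −ln(0.615385) = 0.4855.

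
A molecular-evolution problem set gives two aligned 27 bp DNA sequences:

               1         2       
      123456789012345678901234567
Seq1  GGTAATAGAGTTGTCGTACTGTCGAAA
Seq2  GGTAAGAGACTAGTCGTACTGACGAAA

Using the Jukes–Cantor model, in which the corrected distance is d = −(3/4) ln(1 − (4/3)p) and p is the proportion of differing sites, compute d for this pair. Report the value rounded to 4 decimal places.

Differing sites — 6:T/G; 10:G/C; 12:T/A; 22:T/A.
p = 4/27 = 0.148148.
d = −0.75 · ln(1 − (4/3)·0.148148) = −0.75 · ln(0.802469) = −0.75 · (-0.220062) = 0.1650.

0.1650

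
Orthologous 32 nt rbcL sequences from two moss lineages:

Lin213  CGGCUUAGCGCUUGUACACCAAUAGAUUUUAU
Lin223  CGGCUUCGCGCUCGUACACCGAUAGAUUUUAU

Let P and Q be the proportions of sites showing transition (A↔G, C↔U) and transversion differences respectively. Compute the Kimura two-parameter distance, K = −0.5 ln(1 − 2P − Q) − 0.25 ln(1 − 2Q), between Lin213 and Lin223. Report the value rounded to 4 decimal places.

0.1011

Differing sites — 7:A/C (Tv); 13:U/C (Ti); 21:A/G (Ti).
Of the 3 differences, 2 transitions and 1 transversion over 32 sites: P = 2/32 = 0.062500, Q = 1/32 = 0.031250.
d = −0.5·ln(0.843750) − 0.25·ln(0.937500) = −0.5·(-0.169899) − 0.25·(-0.064539) = 0.1011.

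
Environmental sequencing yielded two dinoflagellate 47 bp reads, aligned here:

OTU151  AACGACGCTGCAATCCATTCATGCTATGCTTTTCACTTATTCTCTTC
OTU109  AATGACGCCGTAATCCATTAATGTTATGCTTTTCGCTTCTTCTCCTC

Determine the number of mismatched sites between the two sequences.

Mismatches occur at site 3 (C↔T), site 9 (T↔C), site 11 (C↔T), site 20 (C↔A), site 24 (C↔T), site 35 (A↔G), site 39 (A↔C), site 45 (T↔C).
That gives 8 mismatches out of 47 aligned sites, so the Hamming distance is 8.

8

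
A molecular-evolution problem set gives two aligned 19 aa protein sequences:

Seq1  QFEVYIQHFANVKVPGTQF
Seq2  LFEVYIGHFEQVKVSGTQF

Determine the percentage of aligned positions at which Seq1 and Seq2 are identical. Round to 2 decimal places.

Mismatches occur at site 1 (Q↔L), site 7 (Q↔G), site 10 (A↔E), site 11 (N↔Q), site 15 (P↔S).
14 of the 19 sites match, so the percent identity is 14/19 × 100 = 73.68%.

73.68%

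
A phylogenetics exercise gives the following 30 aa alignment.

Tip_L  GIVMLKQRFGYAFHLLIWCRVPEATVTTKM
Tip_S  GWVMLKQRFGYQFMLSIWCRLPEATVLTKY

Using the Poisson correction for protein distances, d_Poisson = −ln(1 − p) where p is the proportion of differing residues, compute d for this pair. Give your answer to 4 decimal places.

The sequences differ at positions 2 (I/W), 12 (A/Q), 14 (H/M), 16 (L/S), 21 (V/L), 27 (T/L), 30 (M/Y).
p = 7/30 = 0.233333.
d = −ln(1 − 0.233333) = −ln(0.766667) = 0.2657.

0.2657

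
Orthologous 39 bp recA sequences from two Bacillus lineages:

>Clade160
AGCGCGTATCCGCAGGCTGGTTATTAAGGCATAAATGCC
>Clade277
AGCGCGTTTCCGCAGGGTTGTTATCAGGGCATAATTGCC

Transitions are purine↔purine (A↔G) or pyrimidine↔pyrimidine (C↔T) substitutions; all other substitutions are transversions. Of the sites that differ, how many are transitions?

2

The sequences differ at positions 8 (A/T, transversion), 17 (C/G, transversion), 19 (G/T, transversion), 25 (T/C, transition), 27 (A/G, transition), 35 (A/T, transversion).
Of the 6 differences, 2 transitions and 4 transversions, so the answer is 2.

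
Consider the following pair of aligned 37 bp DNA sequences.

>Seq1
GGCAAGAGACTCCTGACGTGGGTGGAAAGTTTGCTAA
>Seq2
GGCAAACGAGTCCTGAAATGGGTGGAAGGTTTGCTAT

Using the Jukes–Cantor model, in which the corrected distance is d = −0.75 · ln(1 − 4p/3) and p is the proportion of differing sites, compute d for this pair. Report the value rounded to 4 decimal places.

Mismatches occur at site 6 (G/A), site 7 (A/C), site 10 (C/G), site 17 (C/A), site 18 (G/A), site 28 (A/G), site 37 (A/T).
p = 7/37 = 0.189189.
d = −0.75 · ln(1 − (4/3)·0.189189) = −0.75 · ln(0.747748) = −0.75 · (-0.290689) = 0.2180.

0.2180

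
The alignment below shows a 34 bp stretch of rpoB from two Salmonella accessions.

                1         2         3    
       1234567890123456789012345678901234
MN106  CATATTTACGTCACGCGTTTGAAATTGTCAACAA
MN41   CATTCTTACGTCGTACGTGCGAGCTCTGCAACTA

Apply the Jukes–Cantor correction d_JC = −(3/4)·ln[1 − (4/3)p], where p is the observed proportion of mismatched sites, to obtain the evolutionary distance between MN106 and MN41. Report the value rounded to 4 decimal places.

0.5347

Mismatches occur at site 4 (A↔T), site 5 (T↔C), site 13 (A↔G), site 14 (C↔T), site 15 (G↔A), site 19 (T↔G), site 20 (T↔C), site 23 (A↔G), site 24 (A↔C), site 26 (T↔C), site 27 (G↔T), site 28 (T↔G), site 33 (A↔T).
p = 13/34 = 0.382353.
d = −0.75 · ln(1 − (4/3)·0.382353) = −0.75 · ln(0.490196) = −0.75 · (-0.712950) = 0.5347.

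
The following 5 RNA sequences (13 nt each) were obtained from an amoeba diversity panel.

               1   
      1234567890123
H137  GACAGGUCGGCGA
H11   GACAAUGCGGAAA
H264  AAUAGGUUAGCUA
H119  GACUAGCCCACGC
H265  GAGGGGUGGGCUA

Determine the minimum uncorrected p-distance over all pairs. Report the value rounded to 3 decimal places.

0.308

Pairwise Hamming distances:
  H137 vs H11: 5
  H137 vs H264: 5
  H137 vs H119: 6
  H137 vs H265: 4
  H11 vs H264: 9
  H11 vs H119: 8
  H11 vs H265: 8
  H264 vs H119: 10
  H264 vs H265: 5
  H119 vs H265: 9
The smallest is 4 mismatches, between H137 and H265; p = 4/13 = 0.308.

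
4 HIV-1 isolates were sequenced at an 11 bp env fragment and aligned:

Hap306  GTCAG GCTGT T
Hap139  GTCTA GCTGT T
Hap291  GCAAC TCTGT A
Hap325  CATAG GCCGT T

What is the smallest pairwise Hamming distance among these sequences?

2

Pairwise Hamming distances:
  Hap306 vs Hap139: 2
  Hap306 vs Hap291: 5
  Hap306 vs Hap325: 4
  Hap139 vs Hap291: 6
  Hap139 vs Hap325: 6
  Hap291 vs Hap325: 7
The smallest is 2, between Hap306 and Hap139.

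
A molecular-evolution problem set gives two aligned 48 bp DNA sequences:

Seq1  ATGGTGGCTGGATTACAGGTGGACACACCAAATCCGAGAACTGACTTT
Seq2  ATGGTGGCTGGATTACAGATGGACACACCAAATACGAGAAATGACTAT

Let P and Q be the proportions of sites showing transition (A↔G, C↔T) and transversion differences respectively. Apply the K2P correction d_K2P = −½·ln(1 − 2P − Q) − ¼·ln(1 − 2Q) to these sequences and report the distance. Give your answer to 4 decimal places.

0.0884

The sequences differ at positions 19 (G/A, transition), 34 (C/A, transversion), 41 (C/A, transversion), 47 (T/A, transversion).
Of the 4 differences, 1 transition and 3 transversions over 48 sites: P = 1/48 = 0.020833, Q = 3/48 = 0.062500.
d = −0.5·ln(0.895834) − 0.25·ln(0.875000) = −0.5·(-0.110000) − 0.25·(-0.133531) = 0.0884.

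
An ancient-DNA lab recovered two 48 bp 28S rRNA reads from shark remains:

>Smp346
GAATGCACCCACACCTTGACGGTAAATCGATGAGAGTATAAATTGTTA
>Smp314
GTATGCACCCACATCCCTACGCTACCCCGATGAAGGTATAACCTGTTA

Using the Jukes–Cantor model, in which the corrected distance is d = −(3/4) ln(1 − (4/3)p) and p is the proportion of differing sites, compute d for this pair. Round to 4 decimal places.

0.3360

The sequences differ at positions 2 (A/T), 14 (C/T), 16 (T/C), 17 (T/C), 18 (G/T), 22 (G/C), 25 (A/C), 26 (A/C), 27 (T/C), 34 (G/A), 35 (A/G), 42 (A/C), 43 (T/C).
p = 13/48 = 0.270833.
d = −0.75 · ln(1 − (4/3)·0.270833) = −0.75 · ln(0.638889) = −0.75 · (-0.448025) = 0.3360.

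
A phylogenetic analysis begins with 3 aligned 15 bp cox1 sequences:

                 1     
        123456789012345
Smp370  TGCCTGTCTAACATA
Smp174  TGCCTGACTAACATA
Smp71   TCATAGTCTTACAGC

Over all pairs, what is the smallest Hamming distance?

1

Pairwise Hamming distances:
  Smp370 vs Smp174: 1
  Smp370 vs Smp71: 7
  Smp174 vs Smp71: 8
The smallest is 1, between Smp370 and Smp174.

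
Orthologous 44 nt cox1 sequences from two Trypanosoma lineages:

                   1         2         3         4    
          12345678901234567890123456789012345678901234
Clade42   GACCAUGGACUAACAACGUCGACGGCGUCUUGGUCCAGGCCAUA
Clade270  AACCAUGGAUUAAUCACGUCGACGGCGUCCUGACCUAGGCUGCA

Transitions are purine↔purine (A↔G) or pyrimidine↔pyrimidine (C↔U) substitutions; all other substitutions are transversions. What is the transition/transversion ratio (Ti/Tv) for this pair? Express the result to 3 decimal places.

Mismatches occur at site 1 (G↔A, transition), site 10 (C↔U, transition), site 14 (C↔U, transition), site 15 (A↔C, transversion), site 30 (U↔C, transition), site 33 (G↔A, transition), site 34 (U↔C, transition), site 36 (C↔U, transition), site 41 (C↔U, transition), site 42 (A↔G, transition), site 43 (U↔C, transition).
Of the 11 differences, 10 transitions and 1 transversion, so Ti/Tv = 10/1 = 10.000.

10.000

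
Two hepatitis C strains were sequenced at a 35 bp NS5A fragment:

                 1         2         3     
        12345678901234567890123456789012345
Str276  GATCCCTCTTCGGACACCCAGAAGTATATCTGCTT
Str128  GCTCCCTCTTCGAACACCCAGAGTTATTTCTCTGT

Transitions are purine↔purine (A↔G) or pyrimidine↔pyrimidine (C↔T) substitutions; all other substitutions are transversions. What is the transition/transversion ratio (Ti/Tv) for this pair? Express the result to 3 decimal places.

0.600

Differing sites — 2:A/C (Tv); 13:G/A (Ti); 23:A/G (Ti); 24:G/T (Tv); 28:A/T (Tv); 32:G/C (Tv); 33:C/T (Ti); 34:T/G (Tv).
Of the 8 differences, 3 transitions and 5 transversions, so Ti/Tv = 3/5 = 0.600.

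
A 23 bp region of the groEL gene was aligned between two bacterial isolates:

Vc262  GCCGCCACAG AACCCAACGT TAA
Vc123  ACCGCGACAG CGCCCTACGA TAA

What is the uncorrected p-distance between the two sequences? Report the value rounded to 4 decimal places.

0.2609

Differing sites — 1:G/A; 6:C/G; 11:A/C; 12:A/G; 16:A/T; 20:T/A.
There are 6 differences over 23 sites, so p = 6/23 = 0.2609.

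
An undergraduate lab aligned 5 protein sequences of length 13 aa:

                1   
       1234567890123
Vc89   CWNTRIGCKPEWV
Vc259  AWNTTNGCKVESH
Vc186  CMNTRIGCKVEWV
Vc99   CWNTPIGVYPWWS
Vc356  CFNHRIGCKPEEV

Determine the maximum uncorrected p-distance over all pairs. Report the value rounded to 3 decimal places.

Pairwise Hamming distances:
  Vc89 vs Vc259: 6
  Vc89 vs Vc186: 2
  Vc89 vs Vc99: 5
  Vc89 vs Vc356: 3
  Vc259 vs Vc186: 6
  Vc259 vs Vc99: 9
  Vc259 vs Vc356: 8
  Vc186 vs Vc99: 7
  Vc186 vs Vc356: 4
  Vc99 vs Vc356: 8
The largest is 9 mismatches, between Vc259 and Vc99; p = 9/13 = 0.692.

0.692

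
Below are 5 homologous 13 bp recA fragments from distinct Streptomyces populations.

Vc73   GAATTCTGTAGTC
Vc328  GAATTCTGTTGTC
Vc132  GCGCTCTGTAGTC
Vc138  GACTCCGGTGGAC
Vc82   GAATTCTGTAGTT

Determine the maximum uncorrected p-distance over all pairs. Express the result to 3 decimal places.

0.538

Pairwise Hamming distances:
  Vc73 vs Vc328: 1
  Vc73 vs Vc132: 3
  Vc73 vs Vc138: 5
  Vc73 vs Vc82: 1
  Vc328 vs Vc132: 4
  Vc328 vs Vc138: 5
  Vc328 vs Vc82: 2
  Vc132 vs Vc138: 7
  Vc132 vs Vc82: 4
  Vc138 vs Vc82: 6
The largest is 7 mismatches, between Vc132 and Vc138; p = 7/13 = 0.538.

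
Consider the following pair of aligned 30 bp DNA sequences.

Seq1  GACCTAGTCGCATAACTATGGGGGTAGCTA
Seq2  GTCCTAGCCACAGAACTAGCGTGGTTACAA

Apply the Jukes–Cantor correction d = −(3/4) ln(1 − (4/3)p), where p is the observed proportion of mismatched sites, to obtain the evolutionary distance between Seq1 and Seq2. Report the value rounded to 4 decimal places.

Mismatches occur at site 2 (A↔T), site 8 (T↔C), site 10 (G↔A), site 13 (T↔G), site 19 (T↔G), site 20 (G↔C), site 22 (G↔T), site 26 (A↔T), site 27 (G↔A), site 29 (T↔A).
p = 10/30 = 0.333333.
d = −0.75 · ln(1 − (4/3)·0.333333) = −0.75 · ln(0.555556) = −0.75 · (-0.587786) = 0.4408.

0.4408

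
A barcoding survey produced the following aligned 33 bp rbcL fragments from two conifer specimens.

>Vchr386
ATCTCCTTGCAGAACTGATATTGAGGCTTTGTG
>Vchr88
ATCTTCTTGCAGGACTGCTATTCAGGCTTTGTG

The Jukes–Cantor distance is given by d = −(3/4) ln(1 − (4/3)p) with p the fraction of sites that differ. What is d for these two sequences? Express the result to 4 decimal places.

The sequences differ at positions 5 (C/T), 13 (A/G), 18 (A/C), 23 (G/C).
p = 4/33 = 0.121212.
d = −0.75 · ln(1 − (4/3)·0.121212) = −0.75 · ln(0.838384) = −0.75 · (-0.176279) = 0.1322.

0.1322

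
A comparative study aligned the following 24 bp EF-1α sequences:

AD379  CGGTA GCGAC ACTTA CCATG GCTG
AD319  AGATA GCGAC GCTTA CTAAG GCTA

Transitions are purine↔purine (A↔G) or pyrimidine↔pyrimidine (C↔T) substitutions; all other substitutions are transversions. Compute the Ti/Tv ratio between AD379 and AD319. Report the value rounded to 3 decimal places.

The sequences differ at positions 1 (C/A, transversion), 3 (G/A, transition), 11 (A/G, transition), 17 (C/T, transition), 19 (T/A, transversion), 24 (G/A, transition).
Of the 6 differences, 4 transitions and 2 transversions, so Ti/Tv = 4/2 = 2.000.

2.000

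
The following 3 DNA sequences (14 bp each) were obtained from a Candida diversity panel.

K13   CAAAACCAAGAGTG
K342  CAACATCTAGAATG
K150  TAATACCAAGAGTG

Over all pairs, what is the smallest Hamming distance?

2

Pairwise Hamming distances:
  K13 vs K342: 4
  K13 vs K150: 2
  K342 vs K150: 5
The smallest is 2, between K13 and K150.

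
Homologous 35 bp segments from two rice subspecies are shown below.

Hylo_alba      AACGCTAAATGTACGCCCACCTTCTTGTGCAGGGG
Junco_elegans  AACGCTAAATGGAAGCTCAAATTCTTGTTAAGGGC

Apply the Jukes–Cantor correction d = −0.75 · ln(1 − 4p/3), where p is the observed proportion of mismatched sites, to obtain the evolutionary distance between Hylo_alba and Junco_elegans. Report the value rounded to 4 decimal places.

Mismatches occur at site 12 (T↔G), site 14 (C↔A), site 17 (C↔T), site 20 (C↔A), site 21 (C↔A), site 29 (G↔T), site 30 (C↔A), site 35 (G↔C).
p = 8/35 = 0.228571.
d = −0.75 · ln(1 − (4/3)·0.228571) = −0.75 · ln(0.695239) = −0.75 · (-0.363500) = 0.2726.

0.2726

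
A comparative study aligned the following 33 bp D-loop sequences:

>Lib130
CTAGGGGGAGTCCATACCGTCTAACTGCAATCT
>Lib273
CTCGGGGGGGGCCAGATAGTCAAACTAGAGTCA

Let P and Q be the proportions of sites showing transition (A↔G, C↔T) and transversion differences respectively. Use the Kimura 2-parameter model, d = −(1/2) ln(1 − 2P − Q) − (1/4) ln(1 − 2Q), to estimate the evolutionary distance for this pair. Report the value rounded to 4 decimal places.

The sequences differ at positions 3 (A/C, transversion), 9 (A/G, transition), 11 (T/G, transversion), 15 (T/G, transversion), 17 (C/T, transition), 18 (C/A, transversion), 22 (T/A, transversion), 27 (G/A, transition), 28 (C/G, transversion), 30 (A/G, transition), 33 (T/A, transversion).
Of the 11 differences, 4 transitions and 7 transversions over 33 sites: P = 4/33 = 0.121212, Q = 7/33 = 0.212121.
d = −0.5·ln(0.545455) − 0.25·ln(0.575758) = −0.5·(-0.606135) − 0.25·(-0.552068) = 0.4411.

0.4411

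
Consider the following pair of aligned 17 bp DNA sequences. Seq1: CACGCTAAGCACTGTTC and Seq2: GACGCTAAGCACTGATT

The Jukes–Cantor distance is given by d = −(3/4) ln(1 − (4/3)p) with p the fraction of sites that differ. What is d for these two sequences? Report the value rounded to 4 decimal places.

Differing sites — 1:C/G; 15:T/A; 17:C/T.
p = 3/17 = 0.176471.
d = −0.75 · ln(1 − (4/3)·0.176471) = −0.75 · ln(0.764705) = −0.75 · (-0.268265) = 0.2012.

0.2012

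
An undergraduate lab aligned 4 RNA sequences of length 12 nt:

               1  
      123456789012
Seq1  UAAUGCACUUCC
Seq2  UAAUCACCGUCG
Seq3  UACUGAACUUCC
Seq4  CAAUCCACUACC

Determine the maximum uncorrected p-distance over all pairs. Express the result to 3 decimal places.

Pairwise Hamming distances:
  Seq1 vs Seq2: 5
  Seq1 vs Seq3: 2
  Seq1 vs Seq4: 3
  Seq2 vs Seq3: 5
  Seq2 vs Seq4: 6
  Seq3 vs Seq4: 5
The largest is 6 mismatches, between Seq2 and Seq4; p = 6/12 = 0.500.

0.500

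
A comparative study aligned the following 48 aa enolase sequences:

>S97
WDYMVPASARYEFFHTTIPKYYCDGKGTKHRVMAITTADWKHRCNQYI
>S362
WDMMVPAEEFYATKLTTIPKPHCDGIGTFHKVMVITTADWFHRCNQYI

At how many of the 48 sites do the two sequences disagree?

Mismatches occur at site 3 (Y/M), site 8 (S/E), site 9 (A/E), site 10 (R/F), site 12 (E/A), site 13 (F/T), site 14 (F/K), site 15 (H/L), site 21 (Y/P), site 22 (Y/H), site 26 (K/I), site 29 (K/F), site 31 (R/K), site 34 (A/V), site 41 (K/F).
That gives 15 mismatches out of 48 aligned sites, so the Hamming distance is 15.

15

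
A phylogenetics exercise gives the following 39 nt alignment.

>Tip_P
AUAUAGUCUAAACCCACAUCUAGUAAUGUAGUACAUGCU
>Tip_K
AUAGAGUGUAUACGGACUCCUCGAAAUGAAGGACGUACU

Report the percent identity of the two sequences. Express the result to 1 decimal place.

Mismatches occur at site 4 (U→G), site 8 (C→G), site 11 (A→U), site 14 (C→G), site 15 (C→G), site 18 (A→U), site 19 (U→C), site 22 (A→C), site 24 (U→A), site 29 (U→A), site 32 (U→G), site 35 (A→G), site 37 (G→A).
26 of the 39 sites match, so the percent identity is 26/39 × 100 = 66.7%.

66.7%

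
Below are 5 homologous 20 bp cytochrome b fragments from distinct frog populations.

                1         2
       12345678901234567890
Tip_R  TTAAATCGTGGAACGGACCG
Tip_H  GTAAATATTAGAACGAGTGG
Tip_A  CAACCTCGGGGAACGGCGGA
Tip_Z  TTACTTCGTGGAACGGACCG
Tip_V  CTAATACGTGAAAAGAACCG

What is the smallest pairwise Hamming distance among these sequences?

2

Pairwise Hamming distances:
  Tip_R vs Tip_H: 8
  Tip_R vs Tip_A: 9
  Tip_R vs Tip_Z: 2
  Tip_R vs Tip_V: 6
  Tip_H vs Tip_A: 12
  Tip_H vs Tip_Z: 10
  Tip_H vs Tip_V: 11
  Tip_A vs Tip_Z: 8
  Tip_A vs Tip_V: 12
  Tip_Z vs Tip_V: 6
The smallest is 2, between Tip_R and Tip_Z.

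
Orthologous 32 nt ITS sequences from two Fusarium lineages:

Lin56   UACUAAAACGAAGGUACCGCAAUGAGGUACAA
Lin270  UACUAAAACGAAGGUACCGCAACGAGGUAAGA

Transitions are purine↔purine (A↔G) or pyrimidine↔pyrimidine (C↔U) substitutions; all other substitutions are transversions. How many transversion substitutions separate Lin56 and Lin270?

Mismatches occur at site 23 (U/C, transition), site 30 (C/A, transversion), site 31 (A/G, transition).
Of the 3 differences, 2 transitions and 1 transversion, so the answer is 1.

1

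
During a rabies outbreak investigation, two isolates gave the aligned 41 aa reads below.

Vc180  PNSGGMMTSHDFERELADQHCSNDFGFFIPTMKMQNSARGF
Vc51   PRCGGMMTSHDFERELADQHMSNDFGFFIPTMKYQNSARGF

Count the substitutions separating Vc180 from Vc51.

Mismatches occur at site 2 (N/R), site 3 (S/C), site 21 (C/M), site 34 (M/Y).
That gives 4 mismatches out of 41 aligned sites, so the Hamming distance is 4.

4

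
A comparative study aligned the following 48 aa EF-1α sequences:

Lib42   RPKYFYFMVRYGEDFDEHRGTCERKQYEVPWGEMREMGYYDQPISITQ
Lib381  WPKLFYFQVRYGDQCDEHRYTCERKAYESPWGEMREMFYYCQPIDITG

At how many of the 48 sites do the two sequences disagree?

Differing sites — 1:R/W; 4:Y/L; 8:M/Q; 13:E/D; 14:D/Q; 15:F/C; 20:G/Y; 26:Q/A; 29:V/S; 38:G/F; 41:D/C; 45:S/D; 48:Q/G.
That gives 13 mismatches out of 48 aligned sites, so the Hamming distance is 13.

13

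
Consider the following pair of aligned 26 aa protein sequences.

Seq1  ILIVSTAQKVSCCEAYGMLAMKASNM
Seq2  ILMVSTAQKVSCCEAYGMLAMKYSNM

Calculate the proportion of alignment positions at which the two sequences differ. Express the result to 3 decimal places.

The sequences differ at positions 3 (I/M), 23 (A/Y).
There are 2 differences over 26 sites, so p = 2/26 = 0.077.

0.077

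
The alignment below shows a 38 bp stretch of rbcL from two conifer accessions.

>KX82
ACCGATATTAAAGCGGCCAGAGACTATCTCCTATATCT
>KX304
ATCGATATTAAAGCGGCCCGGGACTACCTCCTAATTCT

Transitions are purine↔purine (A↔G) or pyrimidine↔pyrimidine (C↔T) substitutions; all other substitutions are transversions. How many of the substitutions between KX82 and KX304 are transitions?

Mismatches occur at site 2 (C→T, transition), site 19 (A→C, transversion), site 21 (A→G, transition), site 27 (T→C, transition), site 34 (T→A, transversion), site 35 (A→T, transversion).
Of the 6 differences, 3 transitions and 3 transversions, so the answer is 3.

3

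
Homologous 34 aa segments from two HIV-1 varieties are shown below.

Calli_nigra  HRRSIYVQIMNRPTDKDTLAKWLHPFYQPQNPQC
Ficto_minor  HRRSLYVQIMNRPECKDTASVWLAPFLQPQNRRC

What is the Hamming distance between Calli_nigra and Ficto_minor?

10

Mismatches occur at site 5 (I→L), site 14 (T→E), site 15 (D→C), site 19 (L→A), site 20 (A→S), site 21 (K→V), site 24 (H→A), site 27 (Y→L), site 32 (P→R), site 33 (Q→R).
That gives 10 mismatches out of 34 aligned sites, so the Hamming distance is 10.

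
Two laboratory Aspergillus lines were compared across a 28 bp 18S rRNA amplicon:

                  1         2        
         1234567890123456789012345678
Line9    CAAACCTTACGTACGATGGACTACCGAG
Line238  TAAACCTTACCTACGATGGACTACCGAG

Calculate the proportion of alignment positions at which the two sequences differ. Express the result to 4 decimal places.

0.0714

Mismatches occur at site 1 (C↔T), site 11 (G↔C).
There are 2 differences over 28 sites, so p = 2/28 = 0.0714.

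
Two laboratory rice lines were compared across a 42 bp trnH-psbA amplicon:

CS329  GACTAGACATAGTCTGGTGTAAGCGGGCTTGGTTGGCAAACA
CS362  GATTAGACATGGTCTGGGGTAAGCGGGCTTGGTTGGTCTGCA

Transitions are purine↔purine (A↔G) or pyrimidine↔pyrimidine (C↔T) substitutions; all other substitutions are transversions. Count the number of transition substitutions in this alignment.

4

The sequences differ at positions 3 (C/T, transition), 11 (A/G, transition), 18 (T/G, transversion), 37 (C/T, transition), 38 (A/C, transversion), 39 (A/T, transversion), 40 (A/G, transition).
Of the 7 differences, 4 transitions and 3 transversions, so the answer is 4.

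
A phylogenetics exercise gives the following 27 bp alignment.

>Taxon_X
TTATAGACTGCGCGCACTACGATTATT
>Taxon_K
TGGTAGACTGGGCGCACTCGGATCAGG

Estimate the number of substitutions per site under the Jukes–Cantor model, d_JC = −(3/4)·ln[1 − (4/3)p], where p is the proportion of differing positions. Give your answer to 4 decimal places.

0.3770

Differing sites — 2:T/G; 3:A/G; 11:C/G; 19:A/C; 20:C/G; 24:T/C; 26:T/G; 27:T/G.
p = 8/27 = 0.296296.
d = −0.75 · ln(1 − (4/3)·0.296296) = −0.75 · ln(0.604939) = −0.75 · (-0.502628) = 0.3770.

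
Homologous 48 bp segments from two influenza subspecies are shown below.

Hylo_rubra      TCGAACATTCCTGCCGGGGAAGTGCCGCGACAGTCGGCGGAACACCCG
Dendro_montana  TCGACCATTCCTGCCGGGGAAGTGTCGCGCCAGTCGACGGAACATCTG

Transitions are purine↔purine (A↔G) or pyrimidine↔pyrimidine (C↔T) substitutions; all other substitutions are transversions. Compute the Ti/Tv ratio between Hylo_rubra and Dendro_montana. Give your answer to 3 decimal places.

Mismatches occur at site 5 (A→C, transversion), site 25 (C→T, transition), site 30 (A→C, transversion), site 37 (G→A, transition), site 45 (C→T, transition), site 47 (C→T, transition).
Of the 6 differences, 4 transitions and 2 transversions, so Ti/Tv = 4/2 = 2.000.

2.000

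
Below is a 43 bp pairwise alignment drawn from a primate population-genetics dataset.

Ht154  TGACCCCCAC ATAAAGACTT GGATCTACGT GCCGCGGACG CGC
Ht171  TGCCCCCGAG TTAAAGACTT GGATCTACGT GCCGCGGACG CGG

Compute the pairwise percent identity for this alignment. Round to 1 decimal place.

88.4%

The sequences differ at positions 3 (A/C), 8 (C/G), 10 (C/G), 11 (A/T), 43 (C/G).
38 of the 43 sites match, so the percent identity is 38/43 × 100 = 88.4%.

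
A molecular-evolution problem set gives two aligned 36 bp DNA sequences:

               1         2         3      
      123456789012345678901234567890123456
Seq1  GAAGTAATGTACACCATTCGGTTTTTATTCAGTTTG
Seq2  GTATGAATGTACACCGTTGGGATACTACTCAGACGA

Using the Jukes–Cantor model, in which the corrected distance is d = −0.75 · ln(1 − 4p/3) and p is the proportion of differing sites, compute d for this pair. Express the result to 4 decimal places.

0.4926

The sequences differ at positions 2 (A/T), 4 (G/T), 5 (T/G), 16 (A/G), 19 (C/G), 22 (T/A), 24 (T/A), 25 (T/C), 28 (T/C), 33 (T/A), 34 (T/C), 35 (T/G), 36 (G/A).
p = 13/36 = 0.361111.
d = −0.75 · ln(1 − (4/3)·0.361111) = −0.75 · ln(0.518519) = −0.75 · (-0.656779) = 0.4926.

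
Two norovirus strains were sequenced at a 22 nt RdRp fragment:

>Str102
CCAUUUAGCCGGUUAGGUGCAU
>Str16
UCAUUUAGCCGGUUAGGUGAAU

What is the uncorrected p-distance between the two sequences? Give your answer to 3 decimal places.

0.091

The sequences differ at positions 1 (C/U), 20 (C/A).
There are 2 differences over 22 sites, so p = 2/22 = 0.091.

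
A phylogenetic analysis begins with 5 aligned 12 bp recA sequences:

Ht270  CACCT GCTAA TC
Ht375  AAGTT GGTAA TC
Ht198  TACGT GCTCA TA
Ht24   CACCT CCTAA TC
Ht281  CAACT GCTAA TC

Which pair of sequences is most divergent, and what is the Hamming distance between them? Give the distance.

6

Pairwise Hamming distances:
  Ht270 vs Ht375: 4
  Ht270 vs Ht198: 4
  Ht270 vs Ht24: 1
  Ht270 vs Ht281: 1
  Ht375 vs Ht198: 6
  Ht375 vs Ht24: 5
  Ht375 vs Ht281: 4
  Ht198 vs Ht24: 5
  Ht198 vs Ht281: 5
  Ht24 vs Ht281: 2
The largest is 6, between Ht375 and Ht198.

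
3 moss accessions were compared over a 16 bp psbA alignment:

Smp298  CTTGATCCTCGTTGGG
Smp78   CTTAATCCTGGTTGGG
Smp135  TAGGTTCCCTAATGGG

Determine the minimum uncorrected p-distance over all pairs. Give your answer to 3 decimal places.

Pairwise Hamming distances:
  Smp298 vs Smp78: 2
  Smp298 vs Smp135: 8
  Smp78 vs Smp135: 9
The smallest is 2 mismatches, between Smp298 and Smp78; p = 2/16 = 0.125.

0.125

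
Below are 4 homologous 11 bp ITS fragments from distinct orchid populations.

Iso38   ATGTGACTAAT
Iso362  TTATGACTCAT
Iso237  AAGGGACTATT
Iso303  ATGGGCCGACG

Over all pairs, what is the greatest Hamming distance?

8

Pairwise Hamming distances:
  Iso38 vs Iso362: 3
  Iso38 vs Iso237: 3
  Iso38 vs Iso303: 5
  Iso362 vs Iso237: 6
  Iso362 vs Iso303: 8
  Iso237 vs Iso303: 5
The largest is 8, between Iso362 and Iso303.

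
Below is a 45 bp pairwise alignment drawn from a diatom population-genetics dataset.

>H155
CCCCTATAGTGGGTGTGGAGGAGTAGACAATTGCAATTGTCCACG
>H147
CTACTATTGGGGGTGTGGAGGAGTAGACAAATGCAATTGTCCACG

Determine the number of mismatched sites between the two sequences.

5

Mismatches occur at site 2 (C↔T), site 3 (C↔A), site 8 (A↔T), site 10 (T↔G), site 31 (T↔A).
That gives 5 mismatches out of 45 aligned sites, so the Hamming distance is 5.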